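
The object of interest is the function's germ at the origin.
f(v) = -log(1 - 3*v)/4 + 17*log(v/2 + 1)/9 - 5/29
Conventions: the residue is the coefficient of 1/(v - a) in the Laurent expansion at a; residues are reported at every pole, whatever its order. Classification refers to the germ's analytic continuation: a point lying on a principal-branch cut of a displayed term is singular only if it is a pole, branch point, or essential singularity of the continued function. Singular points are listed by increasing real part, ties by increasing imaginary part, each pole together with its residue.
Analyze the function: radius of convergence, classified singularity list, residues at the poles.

Radius of convergence at 0: 1/3.
At -2: a logarithmic branch point.
At 1/3: a logarithmic branch point.

Branch term (-1/4)*log(1 - v/(1/3)): its argument vanishes at v = 1/3, a logarithmic branch point, modulus 1/3.
Branch term (17/9)*log(1 - v/(-2)): its argument vanishes at v = -2, a logarithmic branch point, modulus 2.
The radius of convergence is the smallest modulus among the singular points: 1/3.
List the singular points by increasing real part (a conjugate pair: the negative imaginary part first).


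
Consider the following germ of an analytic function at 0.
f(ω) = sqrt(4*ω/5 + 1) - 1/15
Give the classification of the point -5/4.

The point is an algebraic (square-root) branch point.

The term (1)*sqrt(1 - ω/(-5/4)) has argument 1 - -5/4/(-5/4) = 0 at -5/4: a square-root (algebraic, two-sheeted) branch point; the remaining terms are analytic or single-valued there.


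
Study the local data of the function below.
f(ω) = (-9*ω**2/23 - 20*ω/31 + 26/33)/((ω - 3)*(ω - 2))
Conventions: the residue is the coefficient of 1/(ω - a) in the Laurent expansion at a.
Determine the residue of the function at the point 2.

The residue is 48650/23529.

At the order-1 pole 2 set g(ω) = (ω - (2))*f(ω) = (-9*ω**2/23 - 20*ω/31 + 26/33)/(ω - 3).
Simple pole: residue = g(a) at a = 2, which is 48650/23529.


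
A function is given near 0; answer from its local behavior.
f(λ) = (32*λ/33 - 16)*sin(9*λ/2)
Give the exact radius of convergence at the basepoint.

The radius of convergence is infinite.

The factor sin(9*λ/2) is entire and contributes no finite singular point.
The polynomial part has no poles.
No finite singular points: the Taylor series at 0 converges everywhere.


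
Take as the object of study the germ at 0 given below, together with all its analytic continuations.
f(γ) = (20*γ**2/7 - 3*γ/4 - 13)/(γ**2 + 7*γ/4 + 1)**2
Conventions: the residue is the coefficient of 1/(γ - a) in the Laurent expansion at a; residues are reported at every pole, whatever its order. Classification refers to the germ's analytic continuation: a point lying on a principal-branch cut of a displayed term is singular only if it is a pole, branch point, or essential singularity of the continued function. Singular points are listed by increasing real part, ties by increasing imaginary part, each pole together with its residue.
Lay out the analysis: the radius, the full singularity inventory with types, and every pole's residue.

Denominator factor (γ**2 + 7*γ/4 + 1)^2: discriminant -15/16, complex-conjugate roots (-7/8) + ((1/8)*sqrt(15))*i and (-7/8) - ((1/8)*sqrt(15))*i; poles of order 2, moduli 1 and 1.
The radius of convergence is the smallest modulus among the singular points: 1.
The factor γ**2 + 7*γ/4 + 1 splits as (γ - a)(γ - a') with a = (-7/8) - ((1/8)*sqrt(15))*i, a' = (-7/8) + ((1/8)*sqrt(15))*i. At the order-2 pole a set g(γ) = (γ - a)^2*f(γ) = [20*γ**2/7 - 3*γ/4 - 13] / (γ - a')^2.
Order-2 pole: residue = g'(a); g'((-7/8) - ((1/8)*sqrt(15))*i) = -((340/63)*sqrt(15))*i, so the residue is -((340/63)*sqrt(15))*i.
The factor γ**2 + 7*γ/4 + 1 splits as (γ - a)(γ - a') with a = (-7/8) + ((1/8)*sqrt(15))*i, a' = (-7/8) - ((1/8)*sqrt(15))*i. At the order-2 pole a set g(γ) = (γ - a)^2*f(γ) = [20*γ**2/7 - 3*γ/4 - 13] / (γ - a')^2.
Order-2 pole: residue = g'(a); g'((-7/8) + ((1/8)*sqrt(15))*i) = ((340/63)*sqrt(15))*i, so the residue is ((340/63)*sqrt(15))*i.
List the singular points by increasing real part (a conjugate pair: the negative imaginary part first).

Radius of convergence at 0: 1.
At (-7/8) - ((1/8)*sqrt(15))*i: a pole of order 2; residue -((340/63)*sqrt(15))*i.
At (-7/8) + ((1/8)*sqrt(15))*i: a pole of order 2; residue ((340/63)*sqrt(15))*i.


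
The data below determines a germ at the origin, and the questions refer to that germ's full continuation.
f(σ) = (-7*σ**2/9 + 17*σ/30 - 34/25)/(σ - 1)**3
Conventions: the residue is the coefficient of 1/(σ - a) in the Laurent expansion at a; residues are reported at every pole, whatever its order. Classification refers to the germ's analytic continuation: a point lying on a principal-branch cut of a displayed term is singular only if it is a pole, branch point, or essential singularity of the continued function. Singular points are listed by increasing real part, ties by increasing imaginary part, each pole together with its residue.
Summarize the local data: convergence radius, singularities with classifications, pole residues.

Radius of convergence at 0: 1.
At 1: a pole of order 3; residue -7/9.

Denominator factor (σ - 1)^3: pole of order 3 at 1, modulus 1.
The radius of convergence is the smallest modulus among the singular points: 1.
At the order-3 pole 1 set g(σ) = (σ - (1))^3*f(σ) = -7*σ**2/9 + 17*σ/30 - 34/25.
Order-3 pole: residue = g''(a)/2; g''(1) = -14/9, so the residue is -7/9.


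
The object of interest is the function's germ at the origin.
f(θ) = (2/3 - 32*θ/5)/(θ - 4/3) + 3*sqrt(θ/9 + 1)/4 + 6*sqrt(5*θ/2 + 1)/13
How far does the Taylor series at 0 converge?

Denominator factor (θ - 4/3): pole of order 1 at 4/3, modulus 4/3.
Branch term (6/13)*sqrt(1 - θ/(-2/5)): its argument vanishes at θ = -2/5, a square-root branch point, modulus 2/5.
Branch term (3/4)*sqrt(1 - θ/(-9)): its argument vanishes at θ = -9, a square-root branch point, modulus 9.
The radius of convergence is the smallest modulus among the singular points: 2/5.

The radius of convergence is 2/5.


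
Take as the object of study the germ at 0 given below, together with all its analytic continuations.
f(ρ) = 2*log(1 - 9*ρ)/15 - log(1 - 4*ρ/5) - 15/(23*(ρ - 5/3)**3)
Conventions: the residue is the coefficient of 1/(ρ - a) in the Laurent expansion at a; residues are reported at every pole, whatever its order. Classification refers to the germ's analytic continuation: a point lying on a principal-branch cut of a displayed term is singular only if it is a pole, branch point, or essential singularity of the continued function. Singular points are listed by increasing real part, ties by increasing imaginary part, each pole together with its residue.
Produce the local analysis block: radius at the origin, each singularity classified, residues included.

Denominator factor (ρ - 5/3)^3: pole of order 3 at 5/3, modulus 5/3.
Branch term (2/15)*log(1 - ρ/(1/9)): its argument vanishes at ρ = 1/9, a logarithmic branch point, modulus 1/9.
Branch term (-1)*log(1 - ρ/(5/4)): its argument vanishes at ρ = 5/4, a logarithmic branch point, modulus 5/4.
The radius of convergence is the smallest modulus among the singular points: 1/9.
The branch terms are analytic at 5/3 and contribute nothing to the residue; only the rational part matters.
At the order-3 pole 5/3 set g(ρ) = (ρ - (5/3))^3*(rational part) = -15/23.
Order-3 pole: residue = g''(a)/2; g''(5/3) = 0, so the residue is 0.
List the singular points by increasing real part (a conjugate pair: the negative imaginary part first).

Radius of convergence at 0: 1/9.
At 1/9: a logarithmic branch point.
At 5/4: a logarithmic branch point.
At 5/3: a pole of order 3; residue 0.


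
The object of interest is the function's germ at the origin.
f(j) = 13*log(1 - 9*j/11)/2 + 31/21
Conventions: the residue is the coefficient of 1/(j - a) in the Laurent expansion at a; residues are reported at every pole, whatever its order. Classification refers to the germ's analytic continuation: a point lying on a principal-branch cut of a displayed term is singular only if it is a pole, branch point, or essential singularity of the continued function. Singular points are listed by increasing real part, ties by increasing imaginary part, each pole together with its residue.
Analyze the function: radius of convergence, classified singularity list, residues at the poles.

Radius of convergence at 0: 11/9.
At 11/9: a logarithmic branch point.

Branch term (13/2)*log(1 - j/(11/9)): its argument vanishes at j = 11/9, a logarithmic branch point, modulus 11/9.
The radius of convergence is the smallest modulus among the singular points: 11/9.


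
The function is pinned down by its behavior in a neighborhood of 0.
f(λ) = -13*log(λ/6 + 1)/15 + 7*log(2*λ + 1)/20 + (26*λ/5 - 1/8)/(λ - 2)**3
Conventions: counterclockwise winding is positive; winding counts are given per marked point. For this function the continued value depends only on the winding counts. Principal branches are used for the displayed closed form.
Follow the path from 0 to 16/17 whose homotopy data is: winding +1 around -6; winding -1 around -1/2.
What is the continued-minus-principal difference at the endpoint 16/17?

The rational part is single-valued and drops out of the difference; each branch term changes only by its own monodromy.
(7/20)*log(1 - λ/(-1/2)): each positive loop around -1/2 adds 2*pi*i to the log, so winding -1 contributes (7/20)*(-1)*2*pi*i = -(7/10)*pi*i.
(-13/15)*log(1 - λ/(-6)): each positive loop around -6 adds 2*pi*i to the log, so winding +1 contributes (-13/15)*(1)*2*pi*i = -(26/15)*pi*i.
Summing the contributions at λ = 16/17 gives -(73/30)*pi*i.

Continued minus principal equals -(73/30)*pi*i.


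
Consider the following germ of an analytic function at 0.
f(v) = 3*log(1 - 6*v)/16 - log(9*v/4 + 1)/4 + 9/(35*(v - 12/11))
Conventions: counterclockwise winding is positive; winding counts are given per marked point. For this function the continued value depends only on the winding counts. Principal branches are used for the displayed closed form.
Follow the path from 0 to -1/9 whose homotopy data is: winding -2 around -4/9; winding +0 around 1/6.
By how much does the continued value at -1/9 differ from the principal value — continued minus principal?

Continued minus principal equals pi*i.

The rational part is single-valued and drops out of the difference; each branch term changes only by its own monodromy.
(3/16)*log(1 - v/(1/6)): winding 0 around 1/6, so this term returns to its principal value, contribution 0.
(-1/4)*log(1 - v/(-4/9)): each positive loop around -4/9 adds 2*pi*i to the log, so winding -2 contributes (-1/4)*(-2)*2*pi*i = pi*i.
Summing the contributions at v = -1/9 gives pi*i.


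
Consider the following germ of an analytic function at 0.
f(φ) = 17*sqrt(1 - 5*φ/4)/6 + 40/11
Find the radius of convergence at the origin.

The radius of convergence is 4/5.

Branch term (17/6)*sqrt(1 - φ/(4/5)): its argument vanishes at φ = 4/5, a square-root branch point, modulus 4/5.
The radius of convergence is the smallest modulus among the singular points: 4/5.


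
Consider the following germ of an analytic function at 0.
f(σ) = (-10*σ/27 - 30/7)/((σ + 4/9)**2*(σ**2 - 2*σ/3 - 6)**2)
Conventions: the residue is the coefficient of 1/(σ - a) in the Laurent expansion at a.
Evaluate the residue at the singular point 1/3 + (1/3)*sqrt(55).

The residue is -1432485/44358268 + (262907397/37571452996)*sqrt(55).


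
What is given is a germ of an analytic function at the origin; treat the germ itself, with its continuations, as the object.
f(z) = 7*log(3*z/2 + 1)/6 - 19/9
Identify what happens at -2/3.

The term (7/6)*log(1 - z/(-2/3)) has argument 1 - -2/3/(-2/3) = 0 at -2/3: a logarithmic (infinitely-sheeted) branch point; the remaining terms are analytic or single-valued there.

The point is a logarithmic branch point.


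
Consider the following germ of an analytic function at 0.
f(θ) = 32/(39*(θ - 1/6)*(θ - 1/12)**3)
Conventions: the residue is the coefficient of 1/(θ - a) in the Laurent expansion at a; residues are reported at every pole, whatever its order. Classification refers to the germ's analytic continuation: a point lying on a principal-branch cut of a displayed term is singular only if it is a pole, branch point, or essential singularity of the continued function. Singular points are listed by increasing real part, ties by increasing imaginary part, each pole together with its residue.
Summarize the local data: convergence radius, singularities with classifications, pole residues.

Denominator factor (θ - 1/6): pole of order 1 at 1/6, modulus 1/6.
Denominator factor (θ - 1/12)^3: pole of order 3 at 1/12, modulus 1/12.
The radius of convergence is the smallest modulus among the singular points: 1/12.
At the order-3 pole 1/12 set g(θ) = (θ - (1/12))^3*f(θ) = 32/(39*(θ - 1/6)).
Order-3 pole: residue = g''(a)/2; g''(1/12) = -36864/13, so the residue is -18432/13.
At the order-1 pole 1/6 set g(θ) = (θ - (1/6))*f(θ) = 32/(39*(θ - 1/12)**3).
Simple pole: residue = g(a) at a = 1/6, which is 18432/13.
List the singular points by increasing real part (a conjugate pair: the negative imaginary part first).

Radius of convergence at 0: 1/12.
At 1/12: a pole of order 3; residue -18432/13.
At 1/6: a pole of order 1; residue 18432/13.


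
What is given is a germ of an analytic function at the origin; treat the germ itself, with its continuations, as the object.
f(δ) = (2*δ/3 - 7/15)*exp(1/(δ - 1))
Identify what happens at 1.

The point is an essential singularity.

The exponent 1/(δ - (1)) has a pole at 1, so exp(1/(δ - (1))) takes every nonzero value near it: an essential singularity (not a pole of any order).


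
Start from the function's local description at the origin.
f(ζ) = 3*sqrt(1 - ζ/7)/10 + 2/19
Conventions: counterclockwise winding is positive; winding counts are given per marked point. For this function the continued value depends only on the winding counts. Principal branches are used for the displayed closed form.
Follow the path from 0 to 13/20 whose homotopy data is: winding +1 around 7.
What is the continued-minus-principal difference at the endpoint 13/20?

The rational part is single-valued and drops out of the difference; each branch term changes only by its own monodromy.
(3/10)*sqrt(1 - ζ/(7)): winding +1 is odd, the square root flips sign, contributing -2*(3/10)*sqrt(1 - (13/20)/(7)) = -2*(3/10)*sqrt(127/140) = -(3/350)*sqrt(4445).
Summing the contributions at ζ = 13/20 gives -(3/350)*sqrt(4445).

Continued minus principal equals -(3/350)*sqrt(4445).


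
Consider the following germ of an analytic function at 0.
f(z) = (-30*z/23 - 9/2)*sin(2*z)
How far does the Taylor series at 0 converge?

The factor sin(2*z) is entire and contributes no finite singular point.
The polynomial part has no poles.
No finite singular points: the Taylor series at 0 converges everywhere.

The radius of convergence is infinite.


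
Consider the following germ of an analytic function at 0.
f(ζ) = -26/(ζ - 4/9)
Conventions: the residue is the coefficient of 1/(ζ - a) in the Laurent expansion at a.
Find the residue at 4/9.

At the order-1 pole 4/9 set g(ζ) = (ζ - (4/9))*f(ζ) = -26.
Simple pole: residue = g(a) at a = 4/9, which is -26.

The residue is -26.


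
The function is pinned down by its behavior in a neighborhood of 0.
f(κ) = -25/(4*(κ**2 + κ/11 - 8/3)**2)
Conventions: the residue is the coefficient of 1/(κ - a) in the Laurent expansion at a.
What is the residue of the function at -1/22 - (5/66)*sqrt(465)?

The residue is -(3993/240250)*sqrt(465).

The factor κ**2 + κ/11 - 8/3 splits as (κ - a)(κ - a') with a = -1/22 - (5/66)*sqrt(465), a' = -1/22 + (5/66)*sqrt(465). At the order-2 pole a set g(κ) = (κ - a)^2*f(κ) = [-25/4] / (κ - a')^2.
Order-2 pole: residue = g'(a); g'(-1/22 - (5/66)*sqrt(465)) = -(3993/240250)*sqrt(465), so the residue is -(3993/240250)*sqrt(465).


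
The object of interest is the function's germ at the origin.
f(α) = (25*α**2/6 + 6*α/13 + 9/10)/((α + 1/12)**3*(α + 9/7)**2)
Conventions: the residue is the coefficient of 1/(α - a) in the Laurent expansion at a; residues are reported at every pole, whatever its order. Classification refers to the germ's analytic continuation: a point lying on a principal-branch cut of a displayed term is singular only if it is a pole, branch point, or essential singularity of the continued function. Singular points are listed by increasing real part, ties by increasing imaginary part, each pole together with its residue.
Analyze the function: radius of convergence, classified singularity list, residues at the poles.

Denominator factor (α + 1/12)^3: pole of order 3 at -1/12, modulus 1/12.
Denominator factor (α + 9/7)^2: pole of order 2 at -9/7, modulus 9/7.
The radius of convergence is the smallest modulus among the singular points: 1/12.
At the order-2 pole -9/7 set g(α) = (α - (-9/7))^2*f(α) = (25*α**2/6 + 6*α/13 + 9/10)/(α + 1/12)**3.
Order-2 pole: residue = g'(a); g'(-9/7) = -29951788608/6763926065, so the residue is -29951788608/6763926065.
At the order-3 pole -1/12 set g(α) = (α - (-1/12))^3*f(α) = (25*α**2/6 + 6*α/13 + 9/10)/(α + 9/7)**2.
Order-3 pole: residue = g''(a)/2; g''(-1/12) = 59903577216/6763926065, so the residue is 29951788608/6763926065.
List the singular points by increasing real part (a conjugate pair: the negative imaginary part first).

Radius of convergence at 0: 1/12.
At -9/7: a pole of order 2; residue -29951788608/6763926065.
At -1/12: a pole of order 3; residue 29951788608/6763926065.


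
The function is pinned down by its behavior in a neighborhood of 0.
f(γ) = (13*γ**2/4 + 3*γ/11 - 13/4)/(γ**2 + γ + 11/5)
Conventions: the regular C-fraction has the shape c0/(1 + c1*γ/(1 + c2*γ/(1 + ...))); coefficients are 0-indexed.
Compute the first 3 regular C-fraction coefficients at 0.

The regular C-fraction coefficients are [-65/44, 7/13, -2788/1001].

Taylor coefficients (expand at 0): a_0 = -65/44, a_1 = 35/44, a_2 = 865/484.
c0 = a_0 = -65/44. Peel one level at a time: if S = 1 + c*γ/S' with S'(0) = 1, then c is the γ-coefficient of S and S' = c*γ/(S - 1).
S_1 = c0/f = 1 + (7/13)*γ + (2788/1859)*γ^2 + ...; c1 = 7/13.
S_2 = c1*γ/(S_1 - 1) = 1 + (-2788/1001)*γ + ...; c2 = -2788/1001.


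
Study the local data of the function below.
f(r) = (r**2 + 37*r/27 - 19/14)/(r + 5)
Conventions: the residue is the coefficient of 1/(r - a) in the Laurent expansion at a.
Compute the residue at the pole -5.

At the order-1 pole -5 set g(r) = (r - (-5))*f(r) = r**2 + 37*r/27 - 19/14.
Simple pole: residue = g(a) at a = -5, which is 6347/378.

The residue is 6347/378.


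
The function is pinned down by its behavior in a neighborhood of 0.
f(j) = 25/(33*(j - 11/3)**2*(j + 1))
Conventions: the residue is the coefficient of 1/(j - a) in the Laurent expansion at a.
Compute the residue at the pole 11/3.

At the order-2 pole 11/3 set g(j) = (j - (11/3))^2*f(j) = 25/(33*(j + 1)).
Order-2 pole: residue = g'(a); g'(11/3) = -75/2156, so the residue is -75/2156.

The residue is -75/2156.


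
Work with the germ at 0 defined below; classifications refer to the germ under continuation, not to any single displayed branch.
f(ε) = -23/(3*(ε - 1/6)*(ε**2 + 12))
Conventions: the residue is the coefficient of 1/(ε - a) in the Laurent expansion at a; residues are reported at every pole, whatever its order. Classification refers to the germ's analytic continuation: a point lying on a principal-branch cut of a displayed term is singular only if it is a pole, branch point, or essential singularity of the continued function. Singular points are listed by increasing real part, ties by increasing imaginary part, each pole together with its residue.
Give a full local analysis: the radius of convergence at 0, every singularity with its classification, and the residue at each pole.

Denominator factor (ε**2 + 12): discriminant -48, complex-conjugate roots ((2)*sqrt(3))*i and -((2)*sqrt(3))*i; poles of order 1, moduli (2)*sqrt(3) and (2)*sqrt(3).
Denominator factor (ε - 1/6): pole of order 1 at 1/6, modulus 1/6.
The radius of convergence is the smallest modulus among the singular points: 1/6.
The factor ε**2 + 12 splits as (ε - a)(ε - a') with a = -((2)*sqrt(3))*i, a' = ((2)*sqrt(3))*i. At the order-1 pole a set g(ε) = (ε - a)*f(ε) = [-23/(3*(ε - 1/6))] / (ε - a').
Simple pole: residue = g(a) at a = -((2)*sqrt(3))*i, which is (138/433) + ((23/2598)*sqrt(3))*i.
The factor ε**2 + 12 splits as (ε - a)(ε - a') with a = ((2)*sqrt(3))*i, a' = -((2)*sqrt(3))*i. At the order-1 pole a set g(ε) = (ε - a)*f(ε) = [-23/(3*(ε - 1/6))] / (ε - a').
Simple pole: residue = g(a) at a = ((2)*sqrt(3))*i, which is (138/433) - ((23/2598)*sqrt(3))*i.
At the order-1 pole 1/6 set g(ε) = (ε - (1/6))*f(ε) = -23/(3*(ε**2 + 12)).
Simple pole: residue = g(a) at a = 1/6, which is -276/433.
List the singular points by increasing real part (a conjugate pair: the negative imaginary part first).

Radius of convergence at 0: 1/6.
At -((2)*sqrt(3))*i: a pole of order 1; residue (138/433) + ((23/2598)*sqrt(3))*i.
At ((2)*sqrt(3))*i: a pole of order 1; residue (138/433) - ((23/2598)*sqrt(3))*i.
At 1/6: a pole of order 1; residue -276/433.


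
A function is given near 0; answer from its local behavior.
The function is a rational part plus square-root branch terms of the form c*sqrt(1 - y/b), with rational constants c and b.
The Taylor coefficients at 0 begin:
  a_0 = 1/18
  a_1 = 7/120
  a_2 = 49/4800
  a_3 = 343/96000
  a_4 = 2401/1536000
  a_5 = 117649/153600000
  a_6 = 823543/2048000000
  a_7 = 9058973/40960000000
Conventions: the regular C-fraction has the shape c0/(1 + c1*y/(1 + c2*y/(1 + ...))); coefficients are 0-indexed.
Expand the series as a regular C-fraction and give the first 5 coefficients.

The regular C-fraction coefficients are [1/18, -21/20, 7/8, 7/200, -77/200].

Taylor coefficients (read off): a_0 = 1/18, a_1 = 7/120, a_2 = 49/4800, a_3 = 343/96000, a_4 = 2401/1536000.
c0 = a_0 = 1/18. Peel one level at a time: if S = 1 + c*y/S' with S'(0) = 1, then c is the y-coefficient of S and S' = c*y/(S - 1).
S_1 = c0/f = 1 + (-21/20)*y + (147/160)*y^2 + ...; c1 = -21/20.
S_2 = c1*y/(S_1 - 1) = 1 + (7/8)*y + (-49/1600)*y^2 + ...; c2 = 7/8.
S_3 = c2*y/(S_2 - 1) = 1 + (7/200)*y + (539/40000)*y^2 + ...; c3 = 7/200.
S_4 = c3*y/(S_3 - 1) = 1 + (-77/200)*y + ...; c4 = -77/200.


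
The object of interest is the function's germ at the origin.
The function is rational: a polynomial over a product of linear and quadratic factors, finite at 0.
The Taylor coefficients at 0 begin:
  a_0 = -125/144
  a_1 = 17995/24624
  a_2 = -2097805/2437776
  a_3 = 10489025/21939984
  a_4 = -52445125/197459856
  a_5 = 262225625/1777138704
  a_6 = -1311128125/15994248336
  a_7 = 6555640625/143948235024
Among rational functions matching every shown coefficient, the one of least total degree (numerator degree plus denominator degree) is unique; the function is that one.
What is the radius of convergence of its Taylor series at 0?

The radius of convergence is 9/5.

No rational of total degree below 3 reproduces all 8 coefficients; solving the [2/1] Pade equations on them gives f(λ) = (-9*λ**2/11 + 17*λ/38 - 25/16)/(λ + 9/5), whose expansion matches every shown term.
Denominator factor (λ + 9/5): pole of order 1 at -9/5, modulus 9/5.
The radius of convergence is the smallest modulus among the singular points: 9/5.


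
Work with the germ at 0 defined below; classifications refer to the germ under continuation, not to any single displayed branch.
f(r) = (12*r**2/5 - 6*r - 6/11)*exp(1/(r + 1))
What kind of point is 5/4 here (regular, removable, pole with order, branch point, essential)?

There is no denominator, hence no pole anywhere.
The essential point of exp(1/(r - (-1))) is -1, not 5/4.
So the germ continues analytically to 5/4.

The point is a regular point.


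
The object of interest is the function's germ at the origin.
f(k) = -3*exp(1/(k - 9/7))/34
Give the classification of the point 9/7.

The exponent 1/(k - (9/7)) has a pole at 9/7, so exp(1/(k - (9/7))) takes every nonzero value near it: an essential singularity (not a pole of any order).

The point is an essential singularity.


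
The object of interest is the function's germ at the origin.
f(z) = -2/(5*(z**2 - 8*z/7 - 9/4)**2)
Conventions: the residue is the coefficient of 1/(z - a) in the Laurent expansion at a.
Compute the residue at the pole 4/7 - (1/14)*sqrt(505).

The factor z**2 - 8*z/7 - 9/4 splits as (z - a)(z - a') with a = 4/7 - (1/14)*sqrt(505), a' = 4/7 + (1/14)*sqrt(505). At the order-2 pole a set g(z) = (z - a)^2*f(z) = [-2/5] / (z - a')^2.
Order-2 pole: residue = g'(a); g'(4/7 - (1/14)*sqrt(505)) = -(1372/1275125)*sqrt(505), so the residue is -(1372/1275125)*sqrt(505).

The residue is -(1372/1275125)*sqrt(505).


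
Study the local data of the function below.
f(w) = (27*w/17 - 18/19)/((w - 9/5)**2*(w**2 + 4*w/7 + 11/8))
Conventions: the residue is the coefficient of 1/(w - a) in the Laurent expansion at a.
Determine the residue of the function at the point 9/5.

The residue is 626635800/20163533723.

At the order-2 pole 9/5 set g(w) = (w - (9/5))^2*f(w) = (27*w/17 - 18/19)/(w**2 + 4*w/7 + 11/8).
Order-2 pole: residue = g'(a); g'(9/5) = 626635800/20163533723, so the residue is 626635800/20163533723.


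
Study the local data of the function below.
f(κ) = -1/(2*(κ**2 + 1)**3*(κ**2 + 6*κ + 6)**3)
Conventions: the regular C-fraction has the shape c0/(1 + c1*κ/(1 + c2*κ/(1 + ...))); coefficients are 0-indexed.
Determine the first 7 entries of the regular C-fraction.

Taylor coefficients (expand at 0): a_0 = -1/432, a_1 = 1/144, a_2 = -5/864, a_3 = -1/432, a_4 = 1/1296, a_5 = 35/2592, a_6 = -589/46656.
c0 = a_0 = -1/432. Peel one level at a time: if S = 1 + c*κ/S' with S'(0) = 1, then c is the κ-coefficient of S and S' = c*κ/(S - 1).
S_1 = c0/f = 1 + (3)*κ + (13/2)*κ^2 + ...; c1 = 3.
S_2 = c1*κ/(S_1 - 1) = 1 + (-13/6)*κ + (37/36)*κ^2 + ...; c2 = -13/6.
S_3 = c2*κ/(S_2 - 1) = 1 + (37/78)*κ + (707/1014)*κ^2 + ...; c3 = 37/78.
S_4 = c3*κ/(S_3 - 1) = 1 + (-707/481)*κ + (2478/1369)*κ^2 + ...; c4 = -707/481.
S_5 = c4*κ/(S_4 - 1) = 1 + (4602/3737)*κ + (-51857/642663)*κ^2 + ...; c5 = 4602/3737.
S_6 = c5*κ/(S_5 - 1) = 1 + (147593/2252502)*κ + ...; c6 = 147593/2252502.

The regular C-fraction coefficients are [-1/432, 3, -13/6, 37/78, -707/481, 4602/3737, 147593/2252502].


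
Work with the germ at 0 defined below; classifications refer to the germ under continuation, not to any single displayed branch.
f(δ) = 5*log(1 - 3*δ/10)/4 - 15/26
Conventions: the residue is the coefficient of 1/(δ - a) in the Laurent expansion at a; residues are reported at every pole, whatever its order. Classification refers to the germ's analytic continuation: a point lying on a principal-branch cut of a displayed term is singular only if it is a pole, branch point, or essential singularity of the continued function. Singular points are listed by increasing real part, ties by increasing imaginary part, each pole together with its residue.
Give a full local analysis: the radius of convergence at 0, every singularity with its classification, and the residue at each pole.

Radius of convergence at 0: 10/3.
At 10/3: a logarithmic branch point.

Branch term (5/4)*log(1 - δ/(10/3)): its argument vanishes at δ = 10/3, a logarithmic branch point, modulus 10/3.
The radius of convergence is the smallest modulus among the singular points: 10/3.


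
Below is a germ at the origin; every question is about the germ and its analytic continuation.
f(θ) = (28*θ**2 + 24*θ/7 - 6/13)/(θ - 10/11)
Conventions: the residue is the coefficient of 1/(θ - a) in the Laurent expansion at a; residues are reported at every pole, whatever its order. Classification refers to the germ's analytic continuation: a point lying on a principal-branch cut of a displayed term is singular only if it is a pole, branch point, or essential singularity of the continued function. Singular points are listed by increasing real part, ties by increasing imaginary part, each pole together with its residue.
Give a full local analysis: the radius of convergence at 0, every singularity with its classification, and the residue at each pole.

Denominator factor (θ - 10/11): pole of order 1 at 10/11, modulus 10/11.
The radius of convergence is the smallest modulus among the singular points: 10/11.
At the order-1 pole 10/11 set g(θ) = (θ - (10/11))*f(θ) = 28*θ**2 + 24*θ/7 - 6/13.
Simple pole: residue = g(a) at a = 10/11, which is 284038/11011.

Radius of convergence at 0: 10/11.
At 10/11: a pole of order 1; residue 284038/11011.


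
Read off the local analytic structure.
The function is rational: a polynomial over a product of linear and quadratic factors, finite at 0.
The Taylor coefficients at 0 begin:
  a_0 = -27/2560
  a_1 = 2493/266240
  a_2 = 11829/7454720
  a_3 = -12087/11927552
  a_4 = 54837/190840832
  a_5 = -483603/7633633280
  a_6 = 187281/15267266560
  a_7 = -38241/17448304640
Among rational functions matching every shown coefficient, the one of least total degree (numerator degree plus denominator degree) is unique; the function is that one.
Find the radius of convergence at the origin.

The radius of convergence is 8.

No rational of total degree below 5 reproduces all 8 coefficients; solving the [2/3] Pade equations on them gives f(ρ) = (33*ρ**2/14 + 36*ρ/13 - 27/5)/(ρ + 8)**3, whose expansion matches every shown term.
Denominator factor (ρ + 8)^3: pole of order 3 at -8, modulus 8.
The radius of convergence is the smallest modulus among the singular points: 8.


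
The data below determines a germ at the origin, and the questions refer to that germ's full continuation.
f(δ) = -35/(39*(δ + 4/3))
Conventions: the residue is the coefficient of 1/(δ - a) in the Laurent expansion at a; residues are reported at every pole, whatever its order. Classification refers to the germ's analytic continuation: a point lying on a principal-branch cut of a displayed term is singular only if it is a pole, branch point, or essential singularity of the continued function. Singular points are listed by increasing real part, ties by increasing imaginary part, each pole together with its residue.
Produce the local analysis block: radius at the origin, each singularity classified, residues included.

Radius of convergence at 0: 4/3.
At -4/3: a pole of order 1; residue -35/39.

Denominator factor (δ + 4/3): pole of order 1 at -4/3, modulus 4/3.
The radius of convergence is the smallest modulus among the singular points: 4/3.
At the order-1 pole -4/3 set g(δ) = (δ - (-4/3))*f(δ) = -35/39.
Simple pole: residue = g(a) at a = -4/3, which is -35/39.


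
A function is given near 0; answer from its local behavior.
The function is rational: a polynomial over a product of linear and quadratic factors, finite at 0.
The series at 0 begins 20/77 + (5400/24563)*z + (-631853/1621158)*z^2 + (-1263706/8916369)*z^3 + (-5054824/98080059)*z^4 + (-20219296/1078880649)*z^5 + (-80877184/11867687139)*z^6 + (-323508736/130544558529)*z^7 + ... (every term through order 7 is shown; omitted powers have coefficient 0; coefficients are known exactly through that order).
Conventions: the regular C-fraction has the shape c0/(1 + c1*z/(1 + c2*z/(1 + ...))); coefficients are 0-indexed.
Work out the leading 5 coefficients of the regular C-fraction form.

Taylor coefficients (read off): a_0 = 20/77, a_1 = 5400/24563, a_2 = -631853/1621158, a_3 = -1263706/8916369, a_4 = -5054824/98080059.
c0 = a_0 = 20/77. Peel one level at a time: if S = 1 + c*z/S' with S'(0) = 1, then c is the z-coefficient of S and S' = c*z/(S - 1).
S_1 = c0/f = 1 + (-270/319)*z + (2461067/1110120)*z^2 + ...; c1 = -270/319.
S_2 = c1*z/(S_1 - 1) = 1 + (2461067/939600)*z + (3976250929/1049760000)*z^2 + ...; c2 = 2461067/939600.
S_3 = c2*z/(S_2 - 1) = 1 + (-16473039563/11391224400)*z + (-14809262567137/14833103947320)*z^2 + ...; c3 = -16473039563/11391224400.
S_4 = c3*z/(S_3 - 1) = 1 + (-242730/351581)*z + ...; c4 = -242730/351581.

The regular C-fraction coefficients are [20/77, -270/319, 2461067/939600, -16473039563/11391224400, -242730/351581].


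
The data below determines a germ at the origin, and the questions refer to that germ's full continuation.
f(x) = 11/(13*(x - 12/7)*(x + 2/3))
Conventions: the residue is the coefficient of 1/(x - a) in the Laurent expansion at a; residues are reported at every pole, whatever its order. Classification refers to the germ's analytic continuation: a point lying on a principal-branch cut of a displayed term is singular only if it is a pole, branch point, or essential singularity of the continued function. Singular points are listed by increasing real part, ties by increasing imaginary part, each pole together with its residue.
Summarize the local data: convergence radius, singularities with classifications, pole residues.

Radius of convergence at 0: 2/3.
At -2/3: a pole of order 1; residue -231/650.
At 12/7: a pole of order 1; residue 231/650.

Denominator factor (x + 2/3): pole of order 1 at -2/3, modulus 2/3.
Denominator factor (x - 12/7): pole of order 1 at 12/7, modulus 12/7.
The radius of convergence is the smallest modulus among the singular points: 2/3.
At the order-1 pole -2/3 set g(x) = (x - (-2/3))*f(x) = 11/(13*(x - 12/7)).
Simple pole: residue = g(a) at a = -2/3, which is -231/650.
At the order-1 pole 12/7 set g(x) = (x - (12/7))*f(x) = 11/(13*(x + 2/3)).
Simple pole: residue = g(a) at a = 12/7, which is 231/650.
List the singular points by increasing real part (a conjugate pair: the negative imaginary part first).


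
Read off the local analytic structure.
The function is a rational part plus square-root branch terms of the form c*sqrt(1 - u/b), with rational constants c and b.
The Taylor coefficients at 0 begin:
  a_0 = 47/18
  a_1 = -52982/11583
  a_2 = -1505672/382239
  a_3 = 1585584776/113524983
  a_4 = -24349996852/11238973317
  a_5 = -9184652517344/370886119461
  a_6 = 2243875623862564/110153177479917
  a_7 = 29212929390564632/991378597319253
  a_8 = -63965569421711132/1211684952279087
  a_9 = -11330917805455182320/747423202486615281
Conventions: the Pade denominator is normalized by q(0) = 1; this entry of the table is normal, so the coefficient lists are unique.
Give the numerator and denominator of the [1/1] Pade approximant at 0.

The Pade approximant has numerator coefficients [47/18, -2093520356/306845253]; denominator coefficients [1, -752836/874203].

Taylor coefficients needed (read off): a_0 = 47/18, a_1 = -52982/11583, a_2 = -1505672/382239.
Write the denominator as Q(u) = 1 + q1*u. Requiring Q*f - P = O(u^3) with deg P <= 1 kills the coefficients of u^2..u^2 in Q*f:
  u^2: a_2 + q1*a_1 = 0, i.e. -1505672/382239 + (-52982/11583)*q1 = 0.
Solving this linear system: q1 = -752836/874203.
The numerator is Q*f truncated at degree 1: P0 = a_0 = 47/18; P1 = a_1 + q1*a_0 = -2093520356/306845253.


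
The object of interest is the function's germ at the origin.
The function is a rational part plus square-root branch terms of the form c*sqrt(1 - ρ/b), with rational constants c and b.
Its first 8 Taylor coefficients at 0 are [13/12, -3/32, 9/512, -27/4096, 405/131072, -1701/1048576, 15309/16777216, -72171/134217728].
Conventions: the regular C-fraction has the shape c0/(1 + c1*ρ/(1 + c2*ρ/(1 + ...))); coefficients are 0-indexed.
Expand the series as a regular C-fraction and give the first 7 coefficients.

Taylor coefficients (read off): a_0 = 13/12, a_1 = -3/32, a_2 = 9/512, a_3 = -27/4096, a_4 = 405/131072, a_5 = -1701/1048576, a_6 = 15309/16777216.
c0 = a_0 = 13/12. Peel one level at a time: if S = 1 + c*ρ/S' with S'(0) = 1, then c is the ρ-coefficient of S and S' = c*ρ/(S - 1).
S_1 = c0/f = 1 + (9/104)*ρ + (-189/21632)*ρ^2 + ...; c1 = 9/104.
S_2 = c1*ρ/(S_1 - 1) = 1 + (21/208)*ρ + (-9/256)*ρ^2 + ...; c2 = 21/208.
S_3 = c2*ρ/(S_2 - 1) = 1 + (39/112)*ρ + (-117/12544)*ρ^2 + ...; c3 = 39/112.
S_4 = c3*ρ/(S_3 - 1) = 1 + (3/112)*ρ + (-9/256)*ρ^2 + ...; c4 = 3/112.
S_5 = c4*ρ/(S_4 - 1) = 1 + (21/16)*ρ + (315/256)*ρ^2 + ...; c5 = 21/16.
S_6 = c5*ρ/(S_5 - 1) = 1 + (-15/16)*ρ + ...; c6 = -15/16.

The regular C-fraction coefficients are [13/12, 9/104, 21/208, 39/112, 3/112, 21/16, -15/16].


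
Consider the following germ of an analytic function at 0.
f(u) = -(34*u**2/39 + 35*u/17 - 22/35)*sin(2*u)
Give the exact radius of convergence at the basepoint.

The radius of convergence is infinite.

The factor -sin(2*u) is entire and contributes no finite singular point.
The polynomial part has no poles.
No finite singular points: the Taylor series at 0 converges everywhere.


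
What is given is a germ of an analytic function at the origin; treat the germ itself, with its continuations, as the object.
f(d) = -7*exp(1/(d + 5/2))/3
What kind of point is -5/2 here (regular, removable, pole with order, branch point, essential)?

The exponent 1/(d - (-5/2)) has a pole at -5/2, so exp(1/(d - (-5/2))) takes every nonzero value near it: an essential singularity (not a pole of any order).

The point is an essential singularity.


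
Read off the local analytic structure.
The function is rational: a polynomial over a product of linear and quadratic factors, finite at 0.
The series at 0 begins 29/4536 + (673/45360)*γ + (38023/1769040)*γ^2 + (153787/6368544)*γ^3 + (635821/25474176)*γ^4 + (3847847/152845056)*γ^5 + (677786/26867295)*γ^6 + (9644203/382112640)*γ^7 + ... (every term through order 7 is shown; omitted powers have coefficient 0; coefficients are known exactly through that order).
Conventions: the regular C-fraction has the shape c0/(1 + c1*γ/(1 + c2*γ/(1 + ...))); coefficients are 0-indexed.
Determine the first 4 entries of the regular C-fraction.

Taylor coefficients (read off): a_0 = 29/4536, a_1 = 673/45360, a_2 = 38023/1769040, a_3 = 153787/6368544.
c0 = a_0 = 29/4536. Peel one level at a time: if S = 1 + c*γ/S' with S'(0) = 1, then c is the γ-coefficient of S and S' = c*γ/(S - 1).
S_1 = c0/f = 1 + (-673/290)*γ + (6637561/3279900)*γ^2 + ...; c1 = -673/290.
S_2 = c1*γ/(S_1 - 1) = 1 + (6637561/7611630)*γ + (1947078859/4133430054)*γ^2 + ...; c2 = 6637561/7611630.
S_3 = c2*γ/(S_2 - 1) = 1 + (-282326434555/522648190701)*γ + ...; c3 = -282326434555/522648190701.

The regular C-fraction coefficients are [29/4536, -673/290, 6637561/7611630, -282326434555/522648190701].


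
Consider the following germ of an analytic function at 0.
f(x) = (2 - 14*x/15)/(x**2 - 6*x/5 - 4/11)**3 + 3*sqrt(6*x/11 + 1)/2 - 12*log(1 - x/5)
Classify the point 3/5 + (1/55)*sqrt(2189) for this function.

The point is a pole of order 3.

The denominator factor x**2 - 6*x/5 - 4/11 vanishes at 3/5 + (1/55)*sqrt(2189) and appears to the power 3; the numerator there equals 36/25 - (14/825)*sqrt(2189), nonzero, and no other factor vanishes.
The branch terms are analytic at this point.
Hence a pole whose order is the multiplicity, 3.


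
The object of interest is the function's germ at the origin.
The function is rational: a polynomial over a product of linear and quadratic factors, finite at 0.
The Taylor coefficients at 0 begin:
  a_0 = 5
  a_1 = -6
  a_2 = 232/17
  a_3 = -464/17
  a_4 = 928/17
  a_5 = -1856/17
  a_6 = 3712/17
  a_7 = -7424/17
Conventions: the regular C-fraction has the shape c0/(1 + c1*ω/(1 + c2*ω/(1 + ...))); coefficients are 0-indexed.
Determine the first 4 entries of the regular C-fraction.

The regular C-fraction coefficients are [5, 6/5, 274/255, -4060/6987].

Taylor coefficients (read off): a_0 = 5, a_1 = -6, a_2 = 232/17, a_3 = -464/17.
c0 = a_0 = 5. Peel one level at a time: if S = 1 + c*ω/S' with S'(0) = 1, then c is the ω-coefficient of S and S' = c*ω/(S - 1).
S_1 = c0/f = 1 + (6/5)*ω + (-548/425)*ω^2 + ...; c1 = 6/5.
S_2 = c1*ω/(S_1 - 1) = 1 + (274/255)*ω + (1624/2601)*ω^2 + ...; c2 = 274/255.
S_3 = c2*ω/(S_2 - 1) = 1 + (-4060/6987)*ω + ...; c3 = -4060/6987.


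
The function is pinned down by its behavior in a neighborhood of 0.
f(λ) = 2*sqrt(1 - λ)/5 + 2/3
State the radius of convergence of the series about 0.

The radius of convergence is 1.

Branch term (2/5)*sqrt(1 - λ/(1)): its argument vanishes at λ = 1, a square-root branch point, modulus 1.
The radius of convergence is the smallest modulus among the singular points: 1.
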